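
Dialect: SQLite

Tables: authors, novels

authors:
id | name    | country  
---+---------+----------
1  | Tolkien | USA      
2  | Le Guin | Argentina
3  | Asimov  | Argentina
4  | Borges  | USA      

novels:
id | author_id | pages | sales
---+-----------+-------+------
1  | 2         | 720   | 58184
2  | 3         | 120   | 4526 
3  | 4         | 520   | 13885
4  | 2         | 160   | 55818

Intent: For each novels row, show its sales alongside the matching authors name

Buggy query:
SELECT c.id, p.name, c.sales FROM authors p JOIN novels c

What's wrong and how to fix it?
Bug: Missing join condition: each novels row is matched to all authors rows instead of just its own

Fix: Specify the join condition linking the foreign key to the parent id

Corrected query:
SELECT c.id, p.name, c.sales FROM authors p JOIN novels c ON c.author_id = p.id

Result:
id | name    | sales
---+---------+------
1  | Le Guin | 58184
2  | Asimov  | 4526 
3  | Borges  | 13885
4  | Le Guin | 55818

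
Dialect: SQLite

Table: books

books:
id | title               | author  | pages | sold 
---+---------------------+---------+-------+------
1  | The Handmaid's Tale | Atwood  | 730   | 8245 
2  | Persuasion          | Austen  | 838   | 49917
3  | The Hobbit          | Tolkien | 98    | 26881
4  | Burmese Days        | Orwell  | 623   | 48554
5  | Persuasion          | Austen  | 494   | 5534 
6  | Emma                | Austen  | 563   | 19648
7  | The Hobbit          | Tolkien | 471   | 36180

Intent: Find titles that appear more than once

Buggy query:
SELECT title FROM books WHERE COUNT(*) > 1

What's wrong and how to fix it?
Bug: WHERE can't reference COUNT(*); aggregates are computed after WHERE

Fix: Group first, then use HAVING for the count condition

Corrected query:
SELECT title FROM books GROUP BY title HAVING COUNT(*) > 1

Result:
title     
----------
Persuasion
The Hobbit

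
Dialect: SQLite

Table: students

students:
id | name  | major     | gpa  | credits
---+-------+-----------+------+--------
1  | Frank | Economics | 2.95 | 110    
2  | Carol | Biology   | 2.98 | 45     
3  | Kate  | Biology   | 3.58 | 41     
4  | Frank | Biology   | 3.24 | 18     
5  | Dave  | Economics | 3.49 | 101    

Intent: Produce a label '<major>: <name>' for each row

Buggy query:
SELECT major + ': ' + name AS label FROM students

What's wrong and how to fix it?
Bug: '+' is numeric addition; on text columns SQLite converts them to 0 instead of concatenating

Fix: Use the || operator for string concatenation

Corrected query:
SELECT major || ': ' || name AS label FROM students

Result:
label           
----------------
Economics: Frank
Biology: Carol  
Biology: Kate   
Biology: Frank  
Economics: Dave 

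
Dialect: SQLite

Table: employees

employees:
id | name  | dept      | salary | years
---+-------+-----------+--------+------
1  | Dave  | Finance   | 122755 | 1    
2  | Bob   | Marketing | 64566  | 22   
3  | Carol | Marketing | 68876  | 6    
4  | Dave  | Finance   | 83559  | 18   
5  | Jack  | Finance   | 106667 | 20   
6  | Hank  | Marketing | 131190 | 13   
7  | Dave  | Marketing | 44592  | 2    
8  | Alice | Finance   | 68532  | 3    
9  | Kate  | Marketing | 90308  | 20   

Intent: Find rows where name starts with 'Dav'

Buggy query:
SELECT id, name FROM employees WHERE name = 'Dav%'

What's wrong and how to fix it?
Bug: '=' compares the literal string including the % character; pattern matching needs LIKE

Fix: Replace '=' with LIKE so 'Dav%' is treated as a pattern

Corrected query:
SELECT id, name FROM employees WHERE name LIKE 'Dav%'

Result:
id | name
---+-----
1  | Dave
4  | Dave
7  | Dave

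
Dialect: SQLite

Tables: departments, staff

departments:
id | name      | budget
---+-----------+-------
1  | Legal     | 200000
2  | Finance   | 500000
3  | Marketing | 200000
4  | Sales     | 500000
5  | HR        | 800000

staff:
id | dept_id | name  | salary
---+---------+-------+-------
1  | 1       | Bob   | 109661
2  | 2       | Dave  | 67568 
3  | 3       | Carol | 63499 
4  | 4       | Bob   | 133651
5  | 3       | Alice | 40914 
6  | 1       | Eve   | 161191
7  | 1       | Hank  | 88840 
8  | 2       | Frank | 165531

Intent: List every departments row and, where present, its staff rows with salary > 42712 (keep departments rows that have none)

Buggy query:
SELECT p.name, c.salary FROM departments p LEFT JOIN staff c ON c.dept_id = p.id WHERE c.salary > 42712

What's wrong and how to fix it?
Bug: Filtering c.salary in WHERE discards the NULL rows produced by LEFT JOIN, turning it into an inner join

Fix: Move the right-table condition into the ON clause so unmatched parents are kept

Corrected query:
SELECT p.name, c.salary FROM departments p LEFT JOIN staff c ON c.dept_id = p.id AND c.salary > 42712

Result:
name      | salary
----------+-------
Legal     | 88840 
Legal     | 109661
Legal     | 161191
Finance   | 67568 
Finance   | 165531
Marketing | 63499 
Sales     | 133651
HR        | NULL  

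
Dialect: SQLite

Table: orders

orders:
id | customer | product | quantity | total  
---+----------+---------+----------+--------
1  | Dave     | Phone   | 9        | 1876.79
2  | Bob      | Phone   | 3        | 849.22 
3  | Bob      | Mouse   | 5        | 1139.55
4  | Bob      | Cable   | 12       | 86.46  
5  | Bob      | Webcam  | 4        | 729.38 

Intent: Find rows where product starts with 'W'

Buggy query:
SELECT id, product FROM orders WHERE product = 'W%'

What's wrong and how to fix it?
Bug: '=' compares the literal string including the % character; pattern matching needs LIKE

Fix: Use LIKE for wildcard pattern matching

Corrected query:
SELECT id, product FROM orders WHERE product LIKE 'W%'

Result:
id | product
---+--------
5  | Webcam 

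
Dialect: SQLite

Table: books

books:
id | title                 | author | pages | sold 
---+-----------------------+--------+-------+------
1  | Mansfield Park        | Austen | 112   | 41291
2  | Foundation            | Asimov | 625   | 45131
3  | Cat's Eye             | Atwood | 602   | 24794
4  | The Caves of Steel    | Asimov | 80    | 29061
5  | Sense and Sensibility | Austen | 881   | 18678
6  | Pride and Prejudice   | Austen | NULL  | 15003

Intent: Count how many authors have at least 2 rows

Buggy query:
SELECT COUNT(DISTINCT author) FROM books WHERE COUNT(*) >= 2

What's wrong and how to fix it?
Bug: WHERE filters individual rows, not groups, so a group-level COUNT is invalid there

Fix: Use a subquery that GROUPs and filters with HAVING, then count its rows

Corrected query:
SELECT COUNT(*) FROM (SELECT author FROM books GROUP BY author HAVING COUNT(*) >= 2)

Result:
COUNT(*)
--------
2       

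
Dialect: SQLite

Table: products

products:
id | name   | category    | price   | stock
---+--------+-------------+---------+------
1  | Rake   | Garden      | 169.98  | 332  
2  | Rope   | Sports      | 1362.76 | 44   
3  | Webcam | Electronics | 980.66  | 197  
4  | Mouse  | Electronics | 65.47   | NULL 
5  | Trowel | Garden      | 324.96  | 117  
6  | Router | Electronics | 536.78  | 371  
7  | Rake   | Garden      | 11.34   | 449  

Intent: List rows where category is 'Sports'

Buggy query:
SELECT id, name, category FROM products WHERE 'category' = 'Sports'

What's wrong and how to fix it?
Bug: Single quotes denote string literals in SQL; the column name is being compared as a constant string

Fix: Remove the quotes around the column name (or use double quotes for an identifier)

Corrected query:
SELECT id, name, category FROM products WHERE category = 'Sports'

Result:
id | name | category
---+------+---------
2  | Rope | Sports  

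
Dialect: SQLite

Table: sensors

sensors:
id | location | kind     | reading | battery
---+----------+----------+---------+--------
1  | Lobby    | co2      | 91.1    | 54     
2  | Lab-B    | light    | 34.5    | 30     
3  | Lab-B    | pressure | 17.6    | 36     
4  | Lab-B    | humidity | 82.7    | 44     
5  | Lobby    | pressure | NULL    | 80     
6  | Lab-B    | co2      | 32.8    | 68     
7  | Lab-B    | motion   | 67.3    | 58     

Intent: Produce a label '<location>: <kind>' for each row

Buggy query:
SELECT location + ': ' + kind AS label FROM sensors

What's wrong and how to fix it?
Bug: '+' is numeric addition; on text columns SQLite converts them to 0 instead of concatenating

Fix: Replace + with || to concatenate text

Corrected query:
SELECT location || ': ' || kind AS label FROM sensors

Result:
label          
---------------
Lobby: co2     
Lab-B: light   
Lab-B: pressure
Lab-B: humidity
Lobby: pressure
Lab-B: co2     
Lab-B: motion  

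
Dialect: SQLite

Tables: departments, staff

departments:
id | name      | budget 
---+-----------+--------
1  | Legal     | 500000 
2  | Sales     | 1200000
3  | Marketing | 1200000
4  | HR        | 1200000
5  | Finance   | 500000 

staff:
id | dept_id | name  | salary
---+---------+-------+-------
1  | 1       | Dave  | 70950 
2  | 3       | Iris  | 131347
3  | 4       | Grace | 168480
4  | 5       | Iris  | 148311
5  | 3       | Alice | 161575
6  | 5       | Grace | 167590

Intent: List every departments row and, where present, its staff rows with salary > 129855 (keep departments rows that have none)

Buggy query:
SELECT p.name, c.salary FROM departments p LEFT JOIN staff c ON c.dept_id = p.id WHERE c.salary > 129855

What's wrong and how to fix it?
Bug: Filtering c.salary in WHERE discards the NULL rows produced by LEFT JOIN, turning it into an inner join

Fix: Move the right-table condition into the ON clause so unmatched parents are kept

Corrected query:
SELECT p.name, c.salary FROM departments p LEFT JOIN staff c ON c.dept_id = p.id AND c.salary > 129855

Result:
name      | salary
----------+-------
Legal     | NULL  
Sales     | NULL  
Marketing | 131347
Marketing | 161575
HR        | 168480
Finance   | 148311
Finance   | 167590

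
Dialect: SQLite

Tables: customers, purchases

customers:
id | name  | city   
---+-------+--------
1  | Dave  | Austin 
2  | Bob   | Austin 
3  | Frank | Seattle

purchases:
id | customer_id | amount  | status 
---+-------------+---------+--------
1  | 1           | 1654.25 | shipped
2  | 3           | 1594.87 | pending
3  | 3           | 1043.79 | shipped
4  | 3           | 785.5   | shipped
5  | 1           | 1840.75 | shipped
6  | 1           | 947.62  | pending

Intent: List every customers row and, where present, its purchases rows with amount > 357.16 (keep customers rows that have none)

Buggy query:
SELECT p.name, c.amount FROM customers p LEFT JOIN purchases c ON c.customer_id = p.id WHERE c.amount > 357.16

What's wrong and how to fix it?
Bug: Filtering c.amount in WHERE discards the NULL rows produced by LEFT JOIN, turning it into an inner join

Fix: Move the right-table condition into the ON clause so unmatched parents are kept

Corrected query:
SELECT p.name, c.amount FROM customers p LEFT JOIN purchases c ON c.customer_id = p.id AND c.amount > 357.16

Result:
name  | amount 
------+--------
Dave  | 947.62 
Dave  | 1654.25
Dave  | 1840.75
Bob   | NULL   
Frank | 785.5  
Frank | 1043.79
Frank | 1594.87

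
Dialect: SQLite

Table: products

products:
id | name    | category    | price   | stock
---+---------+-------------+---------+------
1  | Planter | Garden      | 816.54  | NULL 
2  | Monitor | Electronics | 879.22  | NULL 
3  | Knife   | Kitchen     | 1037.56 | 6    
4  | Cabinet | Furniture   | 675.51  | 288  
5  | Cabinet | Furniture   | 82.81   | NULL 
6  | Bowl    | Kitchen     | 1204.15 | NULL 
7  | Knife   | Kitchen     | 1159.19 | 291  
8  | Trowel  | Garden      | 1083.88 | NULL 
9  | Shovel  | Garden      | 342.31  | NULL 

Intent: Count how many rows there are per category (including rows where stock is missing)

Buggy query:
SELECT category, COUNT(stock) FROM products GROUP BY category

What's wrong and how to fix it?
Bug: COUNT(column) counts non-NULL values only; rows with NULL stock aren't counted

Fix: Replace COUNT(stock) with COUNT(*)

Corrected query:
SELECT category, COUNT(*) FROM products GROUP BY category

Result:
category    | COUNT(*)
------------+---------
Electronics | 1       
Furniture   | 2       
Garden      | 3       
Kitchen     | 3       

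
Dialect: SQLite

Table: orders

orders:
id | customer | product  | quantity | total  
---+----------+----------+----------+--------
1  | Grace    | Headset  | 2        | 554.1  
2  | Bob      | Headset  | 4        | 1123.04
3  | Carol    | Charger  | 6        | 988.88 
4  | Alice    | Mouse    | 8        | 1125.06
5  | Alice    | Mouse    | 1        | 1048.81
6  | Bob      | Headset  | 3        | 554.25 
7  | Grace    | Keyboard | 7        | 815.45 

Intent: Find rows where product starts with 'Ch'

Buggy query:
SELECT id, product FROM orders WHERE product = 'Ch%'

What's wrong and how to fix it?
Bug: '=' compares the literal string including the % character; pattern matching needs LIKE

Fix: Use LIKE for wildcard pattern matching

Corrected query:
SELECT id, product FROM orders WHERE product LIKE 'Ch%'

Result:
id | product
---+--------
3  | Charger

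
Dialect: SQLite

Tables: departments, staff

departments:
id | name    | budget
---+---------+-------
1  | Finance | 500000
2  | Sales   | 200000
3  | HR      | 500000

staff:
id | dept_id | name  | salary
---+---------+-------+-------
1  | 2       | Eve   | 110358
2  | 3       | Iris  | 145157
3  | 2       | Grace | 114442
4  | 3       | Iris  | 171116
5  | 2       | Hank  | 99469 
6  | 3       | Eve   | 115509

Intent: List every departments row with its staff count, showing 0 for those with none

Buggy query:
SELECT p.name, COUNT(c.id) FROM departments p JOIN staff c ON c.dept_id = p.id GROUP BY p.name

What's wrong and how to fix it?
Bug: INNER JOIN drops departments rows that have no matching staff rows

Fix: Switch to LEFT JOIN to retain unmatched parent rows

Corrected query:
SELECT p.name, COUNT(c.id) FROM departments p LEFT JOIN staff c ON c.dept_id = p.id GROUP BY p.name

Result:
name    | COUNT(c.id)
--------+------------
Finance | 0          
HR      | 3          
Sales   | 3          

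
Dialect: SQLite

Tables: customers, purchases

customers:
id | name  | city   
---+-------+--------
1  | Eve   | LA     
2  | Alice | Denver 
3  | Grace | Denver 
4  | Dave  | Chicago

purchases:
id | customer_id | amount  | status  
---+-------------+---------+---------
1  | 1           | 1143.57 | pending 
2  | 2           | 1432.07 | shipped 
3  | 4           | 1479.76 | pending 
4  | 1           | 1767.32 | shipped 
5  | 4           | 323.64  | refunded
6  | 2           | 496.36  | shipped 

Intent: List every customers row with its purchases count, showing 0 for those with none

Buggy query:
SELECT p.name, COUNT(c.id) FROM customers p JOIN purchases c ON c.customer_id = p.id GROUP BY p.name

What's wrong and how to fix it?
Bug: INNER JOIN drops customers rows that have no matching purchases rows

Fix: Use LEFT JOIN so parents without children still appear (COUNT(c.id) gives 0)

Corrected query:
SELECT p.name, COUNT(c.id) FROM customers p LEFT JOIN purchases c ON c.customer_id = p.id GROUP BY p.name

Result:
name  | COUNT(c.id)
------+------------
Alice | 2          
Dave  | 2          
Eve   | 2          
Grace | 0          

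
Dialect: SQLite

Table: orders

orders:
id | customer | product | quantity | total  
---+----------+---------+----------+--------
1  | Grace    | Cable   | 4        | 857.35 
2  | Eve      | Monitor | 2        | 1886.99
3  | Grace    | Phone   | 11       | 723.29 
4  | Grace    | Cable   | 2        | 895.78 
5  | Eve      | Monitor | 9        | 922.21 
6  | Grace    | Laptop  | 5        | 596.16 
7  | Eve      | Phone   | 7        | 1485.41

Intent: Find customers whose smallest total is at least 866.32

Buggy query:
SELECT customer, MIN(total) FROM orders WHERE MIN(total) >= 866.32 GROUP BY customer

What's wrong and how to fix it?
Bug: MIN() in WHERE is a misuse of aggregate

Fix: Replace WHERE with HAVING after the GROUP BY

Corrected query:
SELECT customer, MIN(total) FROM orders GROUP BY customer HAVING MIN(total) >= 866.32

Result:
customer | MIN(total)
---------+-----------
Eve      | 922.21    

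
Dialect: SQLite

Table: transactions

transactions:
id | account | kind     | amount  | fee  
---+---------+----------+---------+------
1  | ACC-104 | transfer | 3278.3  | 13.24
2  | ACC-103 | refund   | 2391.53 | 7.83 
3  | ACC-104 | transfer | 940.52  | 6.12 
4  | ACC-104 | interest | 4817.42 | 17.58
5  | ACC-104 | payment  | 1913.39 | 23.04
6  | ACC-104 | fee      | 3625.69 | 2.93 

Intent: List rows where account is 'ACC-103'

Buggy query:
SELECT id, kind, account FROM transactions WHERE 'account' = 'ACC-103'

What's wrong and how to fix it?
Bug: 'account' in single quotes is a string literal, not the column; the comparison is literal-vs-literal and never true

Fix: Reference the column as account without single quotes

Corrected query:
SELECT id, kind, account FROM transactions WHERE account = 'ACC-103'

Result:
id | kind   | account
---+--------+--------
2  | refund | ACC-103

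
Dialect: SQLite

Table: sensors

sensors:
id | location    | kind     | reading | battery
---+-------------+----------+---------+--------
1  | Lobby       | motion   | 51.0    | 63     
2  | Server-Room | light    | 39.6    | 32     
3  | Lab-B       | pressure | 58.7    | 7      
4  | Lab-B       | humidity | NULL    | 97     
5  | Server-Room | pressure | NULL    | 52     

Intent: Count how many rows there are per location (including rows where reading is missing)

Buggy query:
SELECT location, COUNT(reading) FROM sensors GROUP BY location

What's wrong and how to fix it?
Bug: COUNT(reading) skips NULLs, so groups with missing reading are undercounted

Fix: Replace COUNT(reading) with COUNT(*)

Corrected query:
SELECT location, COUNT(*) FROM sensors GROUP BY location

Result:
location    | COUNT(*)
------------+---------
Lab-B       | 2       
Lobby       | 1       
Server-Room | 2       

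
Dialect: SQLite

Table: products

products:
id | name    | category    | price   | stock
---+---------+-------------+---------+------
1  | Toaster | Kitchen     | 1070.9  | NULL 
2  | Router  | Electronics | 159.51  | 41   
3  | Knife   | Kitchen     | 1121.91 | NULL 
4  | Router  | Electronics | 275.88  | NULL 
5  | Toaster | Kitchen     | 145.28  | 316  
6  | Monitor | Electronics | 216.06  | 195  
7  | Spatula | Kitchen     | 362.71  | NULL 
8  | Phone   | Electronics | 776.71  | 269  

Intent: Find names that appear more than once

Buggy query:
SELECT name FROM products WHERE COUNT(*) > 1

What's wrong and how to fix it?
Bug: COUNT(*) is an aggregate and cannot be used in WHERE

Fix: GROUP BY name, then filter groups with HAVING COUNT(*) > 1

Corrected query:
SELECT name FROM products GROUP BY name HAVING COUNT(*) > 1

Result:
name   
-------
Router 
Toaster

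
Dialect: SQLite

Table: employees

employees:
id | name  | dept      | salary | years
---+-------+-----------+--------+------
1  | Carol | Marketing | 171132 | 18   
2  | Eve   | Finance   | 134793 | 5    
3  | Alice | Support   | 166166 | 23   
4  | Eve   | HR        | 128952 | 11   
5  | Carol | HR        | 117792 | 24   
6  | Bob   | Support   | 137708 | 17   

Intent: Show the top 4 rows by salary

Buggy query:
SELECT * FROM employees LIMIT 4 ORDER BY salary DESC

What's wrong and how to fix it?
Bug: ORDER BY cannot follow LIMIT; LIMIT is the final clause

Fix: Swap the clauses: ORDER BY first, then LIMIT

Corrected query:
SELECT * FROM employees ORDER BY salary DESC LIMIT 4

Result:
id | name  | dept      | salary | years
---+-------+-----------+--------+------
1  | Carol | Marketing | 171132 | 18   
3  | Alice | Support   | 166166 | 23   
6  | Bob   | Support   | 137708 | 17   
2  | Eve   | Finance   | 134793 | 5    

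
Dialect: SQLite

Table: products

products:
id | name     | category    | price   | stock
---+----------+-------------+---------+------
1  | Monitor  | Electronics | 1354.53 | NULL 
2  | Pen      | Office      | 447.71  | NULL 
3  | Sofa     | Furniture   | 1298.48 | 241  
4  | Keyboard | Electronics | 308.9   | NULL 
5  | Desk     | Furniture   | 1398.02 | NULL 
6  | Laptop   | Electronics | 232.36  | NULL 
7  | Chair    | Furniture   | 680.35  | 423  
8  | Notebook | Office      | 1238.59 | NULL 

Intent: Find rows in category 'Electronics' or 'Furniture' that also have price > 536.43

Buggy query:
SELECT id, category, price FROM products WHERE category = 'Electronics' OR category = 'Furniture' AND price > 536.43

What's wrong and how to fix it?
Bug: Without parentheses, AND is evaluated before OR, so the price filter only applies to the 'Furniture' branch

Fix: Group the OR with parentheses (or use IN), then AND the threshold

Corrected query:
SELECT id, category, price FROM products WHERE (category = 'Electronics' OR category = 'Furniture') AND price > 536.43

Result:
id | category    | price  
---+-------------+--------
1  | Electronics | 1354.53
3  | Furniture   | 1298.48
5  | Furniture   | 1398.02
7  | Furniture   | 680.35 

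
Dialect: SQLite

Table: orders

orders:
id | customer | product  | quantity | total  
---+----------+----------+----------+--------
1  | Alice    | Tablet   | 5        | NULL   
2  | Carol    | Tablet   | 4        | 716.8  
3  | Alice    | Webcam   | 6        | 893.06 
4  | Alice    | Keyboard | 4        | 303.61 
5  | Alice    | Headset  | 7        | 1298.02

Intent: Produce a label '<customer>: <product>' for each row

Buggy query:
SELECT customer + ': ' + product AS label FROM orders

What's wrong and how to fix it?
Bug: '+' is numeric addition; on text columns SQLite converts them to 0 instead of concatenating

Fix: Use the || operator for string concatenation

Corrected query:
SELECT customer || ': ' || product AS label FROM orders

Result:
label          
---------------
Alice: Tablet  
Carol: Tablet  
Alice: Webcam  
Alice: Keyboard
Alice: Headset 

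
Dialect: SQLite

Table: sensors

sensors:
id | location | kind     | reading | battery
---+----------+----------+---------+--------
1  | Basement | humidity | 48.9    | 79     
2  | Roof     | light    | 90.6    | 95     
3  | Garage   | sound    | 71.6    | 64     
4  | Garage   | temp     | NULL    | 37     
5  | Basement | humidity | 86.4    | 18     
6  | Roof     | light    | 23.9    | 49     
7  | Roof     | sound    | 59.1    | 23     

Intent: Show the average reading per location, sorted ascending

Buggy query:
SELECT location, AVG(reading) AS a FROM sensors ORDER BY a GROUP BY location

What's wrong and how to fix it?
Bug: GROUP BY must precede ORDER BY

Fix: Reorder: SELECT … FROM … GROUP BY … ORDER BY …

Corrected query:
SELECT location, AVG(reading) AS a FROM sensors GROUP BY location ORDER BY a

Result:
location | a        
---------+----------
Roof     | 57.866667
Basement | 67.65    
Garage   | 71.6     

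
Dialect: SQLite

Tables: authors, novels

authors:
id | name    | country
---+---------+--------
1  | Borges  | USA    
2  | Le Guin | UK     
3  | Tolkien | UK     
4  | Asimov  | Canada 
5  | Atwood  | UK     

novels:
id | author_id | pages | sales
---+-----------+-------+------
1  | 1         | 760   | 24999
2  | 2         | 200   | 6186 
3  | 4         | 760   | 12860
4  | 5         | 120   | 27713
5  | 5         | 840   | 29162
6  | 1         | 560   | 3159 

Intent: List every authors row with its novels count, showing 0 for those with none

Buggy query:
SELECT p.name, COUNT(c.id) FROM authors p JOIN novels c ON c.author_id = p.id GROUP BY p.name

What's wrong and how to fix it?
Bug: INNER JOIN drops authors rows that have no matching novels rows

Fix: Use LEFT JOIN so parents without children still appear (COUNT(c.id) gives 0)

Corrected query:
SELECT p.name, COUNT(c.id) FROM authors p LEFT JOIN novels c ON c.author_id = p.id GROUP BY p.name

Result:
name    | COUNT(c.id)
--------+------------
Asimov  | 1          
Atwood  | 2          
Borges  | 2          
Le Guin | 1          
Tolkien | 0          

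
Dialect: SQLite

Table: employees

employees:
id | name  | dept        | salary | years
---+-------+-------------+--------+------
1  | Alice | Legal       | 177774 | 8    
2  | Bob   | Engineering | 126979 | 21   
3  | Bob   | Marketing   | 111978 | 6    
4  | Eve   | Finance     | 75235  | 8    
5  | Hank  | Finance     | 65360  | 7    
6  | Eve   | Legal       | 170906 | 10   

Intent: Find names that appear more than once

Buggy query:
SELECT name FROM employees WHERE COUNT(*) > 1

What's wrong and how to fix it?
Bug: WHERE can't reference COUNT(*); aggregates are computed after WHERE

Fix: Group first, then use HAVING for the count condition

Corrected query:
SELECT name FROM employees GROUP BY name HAVING COUNT(*) > 1

Result:
name
----
Bob 
Eve 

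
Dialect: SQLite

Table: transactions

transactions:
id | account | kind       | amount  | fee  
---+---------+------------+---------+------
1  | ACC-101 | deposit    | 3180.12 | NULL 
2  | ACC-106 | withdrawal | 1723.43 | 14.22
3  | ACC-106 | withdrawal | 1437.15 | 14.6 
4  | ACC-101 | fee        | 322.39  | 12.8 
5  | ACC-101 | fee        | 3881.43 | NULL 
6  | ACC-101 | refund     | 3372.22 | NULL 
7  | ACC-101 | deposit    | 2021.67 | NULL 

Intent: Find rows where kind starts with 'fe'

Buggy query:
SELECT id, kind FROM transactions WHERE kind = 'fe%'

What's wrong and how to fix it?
Bug: '=' compares the literal string including the % character; pattern matching needs LIKE

Fix: Replace '=' with LIKE so 'fe%' is treated as a pattern

Corrected query:
SELECT id, kind FROM transactions WHERE kind LIKE 'fe%'

Result:
id | kind
---+-----
4  | fee 
5  | fee 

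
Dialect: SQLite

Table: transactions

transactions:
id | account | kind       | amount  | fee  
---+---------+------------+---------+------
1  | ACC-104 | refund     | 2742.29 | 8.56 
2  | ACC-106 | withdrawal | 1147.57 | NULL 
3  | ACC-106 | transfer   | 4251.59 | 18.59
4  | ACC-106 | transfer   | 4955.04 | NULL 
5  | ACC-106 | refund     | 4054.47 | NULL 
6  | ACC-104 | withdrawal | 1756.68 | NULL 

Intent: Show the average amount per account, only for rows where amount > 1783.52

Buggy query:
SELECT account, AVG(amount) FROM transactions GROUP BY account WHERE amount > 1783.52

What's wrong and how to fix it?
Bug: WHERE cannot follow GROUP BY

Fix: Move the WHERE clause before GROUP BY

Corrected query:
SELECT account, AVG(amount) FROM transactions WHERE amount > 1783.52 GROUP BY account

Result:
account | AVG(amount)
--------+------------
ACC-104 | 2742.29    
ACC-106 | 4420.366667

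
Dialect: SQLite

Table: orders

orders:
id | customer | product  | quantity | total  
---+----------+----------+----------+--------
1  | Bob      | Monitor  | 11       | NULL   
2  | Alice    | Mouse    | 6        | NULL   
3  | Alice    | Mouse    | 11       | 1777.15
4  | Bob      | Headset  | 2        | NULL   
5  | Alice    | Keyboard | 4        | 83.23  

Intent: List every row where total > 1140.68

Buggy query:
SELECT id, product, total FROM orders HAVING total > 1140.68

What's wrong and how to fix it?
Bug: This is a non-aggregate query (no GROUP BY, no aggregates), so in SQLite the HAVING clause is invalid here; a row-level condition belongs in WHERE

Fix: Replace HAVING with WHERE since the condition applies to individual rows

Corrected query:
SELECT id, product, total FROM orders WHERE total > 1140.68

Result:
id | product | total  
---+---------+--------
3  | Mouse   | 1777.15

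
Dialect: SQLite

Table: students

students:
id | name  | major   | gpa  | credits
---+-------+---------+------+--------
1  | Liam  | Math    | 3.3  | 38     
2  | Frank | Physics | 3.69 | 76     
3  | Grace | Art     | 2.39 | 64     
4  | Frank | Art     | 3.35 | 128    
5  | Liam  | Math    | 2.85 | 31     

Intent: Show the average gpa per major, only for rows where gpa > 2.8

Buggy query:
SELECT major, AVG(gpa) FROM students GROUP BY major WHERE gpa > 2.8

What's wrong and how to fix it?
Bug: Row-level WHERE must come before GROUP BY in the clause order

Fix: Place WHERE between FROM and GROUP BY

Corrected query:
SELECT major, AVG(gpa) FROM students WHERE gpa > 2.8 GROUP BY major

Result:
major   | AVG(gpa)
--------+---------
Art     | 3.35    
Math    | 3.075   
Physics | 3.69    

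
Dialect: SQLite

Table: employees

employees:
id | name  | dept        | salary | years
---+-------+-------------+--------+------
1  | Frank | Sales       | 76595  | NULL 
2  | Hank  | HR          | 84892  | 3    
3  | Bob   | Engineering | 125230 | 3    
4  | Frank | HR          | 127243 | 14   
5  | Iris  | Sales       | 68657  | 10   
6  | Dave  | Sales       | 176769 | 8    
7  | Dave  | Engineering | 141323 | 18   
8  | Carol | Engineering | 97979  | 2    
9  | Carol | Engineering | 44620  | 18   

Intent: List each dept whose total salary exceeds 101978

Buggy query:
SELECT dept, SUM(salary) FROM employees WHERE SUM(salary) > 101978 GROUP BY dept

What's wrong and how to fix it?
Bug: SUM(salary) is an aggregate, but WHERE filters rows before aggregation

Fix: Use HAVING (which filters groups after aggregation) instead of WHERE

Corrected query:
SELECT dept, SUM(salary) FROM employees GROUP BY dept HAVING SUM(salary) > 101978

Result:
dept        | SUM(salary)
------------+------------
Engineering | 409152     
HR          | 212135     
Sales       | 322021     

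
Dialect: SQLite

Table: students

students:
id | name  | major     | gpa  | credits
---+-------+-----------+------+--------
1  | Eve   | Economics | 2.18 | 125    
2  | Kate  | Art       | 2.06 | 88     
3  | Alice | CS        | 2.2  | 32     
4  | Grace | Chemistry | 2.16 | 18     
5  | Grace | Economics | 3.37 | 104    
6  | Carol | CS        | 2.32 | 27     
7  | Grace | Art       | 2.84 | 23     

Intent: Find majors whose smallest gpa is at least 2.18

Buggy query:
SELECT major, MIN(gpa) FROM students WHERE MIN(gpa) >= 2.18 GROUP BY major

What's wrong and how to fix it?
Bug: Aggregates like MIN are computed per group after WHERE runs

Fix: Use HAVING for the per-group MIN condition

Corrected query:
SELECT major, MIN(gpa) FROM students GROUP BY major HAVING MIN(gpa) >= 2.18

Result:
major     | MIN(gpa)
----------+---------
CS        | 2.2     
Economics | 2.18    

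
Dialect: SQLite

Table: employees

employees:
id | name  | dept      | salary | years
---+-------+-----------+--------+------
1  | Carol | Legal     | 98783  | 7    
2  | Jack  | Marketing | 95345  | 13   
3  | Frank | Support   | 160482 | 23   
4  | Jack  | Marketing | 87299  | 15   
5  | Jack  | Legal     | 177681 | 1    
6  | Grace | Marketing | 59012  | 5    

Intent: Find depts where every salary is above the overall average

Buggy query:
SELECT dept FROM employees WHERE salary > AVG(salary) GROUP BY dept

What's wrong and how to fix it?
Bug: AVG() is an aggregate; it can't sit directly in WHERE

Fix: Use a subquery for AVG and a HAVING MIN(...) filter so the condition holds for every row in the group

Corrected query:
SELECT dept FROM employees GROUP BY dept HAVING MIN(salary) > (SELECT AVG(salary) FROM employees)

Result:
dept   
-------
Support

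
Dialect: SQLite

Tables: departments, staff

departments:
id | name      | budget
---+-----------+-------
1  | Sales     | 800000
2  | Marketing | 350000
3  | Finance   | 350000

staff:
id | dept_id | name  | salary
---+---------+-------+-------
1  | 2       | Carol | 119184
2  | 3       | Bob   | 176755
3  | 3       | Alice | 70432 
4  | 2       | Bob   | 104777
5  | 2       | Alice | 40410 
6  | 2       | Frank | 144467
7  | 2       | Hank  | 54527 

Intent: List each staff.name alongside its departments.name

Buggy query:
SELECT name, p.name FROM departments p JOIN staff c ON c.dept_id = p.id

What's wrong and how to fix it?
Bug: Both tables have a 'name' column; the unqualified reference is ambiguous

Fix: Qualify the column with its table alias (c.name)

Corrected query:
SELECT c.name, p.name FROM departments p JOIN staff c ON c.dept_id = p.id

Result:
name  | name     
------+----------
Carol | Marketing
Bob   | Finance  
Alice | Finance  
Bob   | Marketing
Alice | Marketing
Frank | Marketing
Hank  | Marketing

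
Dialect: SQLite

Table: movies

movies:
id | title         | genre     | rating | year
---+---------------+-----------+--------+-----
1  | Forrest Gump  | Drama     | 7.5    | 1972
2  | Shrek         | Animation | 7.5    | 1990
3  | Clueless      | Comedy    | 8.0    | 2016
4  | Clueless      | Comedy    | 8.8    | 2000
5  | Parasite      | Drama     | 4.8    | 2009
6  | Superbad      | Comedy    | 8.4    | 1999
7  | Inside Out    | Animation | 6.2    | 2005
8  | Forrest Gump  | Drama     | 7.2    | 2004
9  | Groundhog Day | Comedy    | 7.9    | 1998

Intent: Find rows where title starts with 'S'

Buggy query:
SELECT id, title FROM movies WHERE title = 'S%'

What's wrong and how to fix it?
Bug: '=' compares the literal string including the % character; pattern matching needs LIKE

Fix: Replace '=' with LIKE so 'S%' is treated as a pattern

Corrected query:
SELECT id, title FROM movies WHERE title LIKE 'S%'

Result:
id | title   
---+---------
2  | Shrek   
6  | Superbad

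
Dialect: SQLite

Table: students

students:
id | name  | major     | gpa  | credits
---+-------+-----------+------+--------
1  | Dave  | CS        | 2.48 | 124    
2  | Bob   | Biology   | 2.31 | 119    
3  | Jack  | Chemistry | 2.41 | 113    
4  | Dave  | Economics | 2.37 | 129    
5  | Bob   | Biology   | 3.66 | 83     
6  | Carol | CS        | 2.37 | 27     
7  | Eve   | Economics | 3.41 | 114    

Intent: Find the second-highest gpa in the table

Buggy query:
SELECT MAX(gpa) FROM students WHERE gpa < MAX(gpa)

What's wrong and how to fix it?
Bug: MAX(gpa) on the right of the comparison is an aggregate-in-WHERE error

Fix: Put the inner MAX in a scalar subquery

Corrected query:
SELECT MAX(gpa) FROM students WHERE gpa < (SELECT MAX(gpa) FROM students)

Result:
MAX(gpa)
--------
3.41    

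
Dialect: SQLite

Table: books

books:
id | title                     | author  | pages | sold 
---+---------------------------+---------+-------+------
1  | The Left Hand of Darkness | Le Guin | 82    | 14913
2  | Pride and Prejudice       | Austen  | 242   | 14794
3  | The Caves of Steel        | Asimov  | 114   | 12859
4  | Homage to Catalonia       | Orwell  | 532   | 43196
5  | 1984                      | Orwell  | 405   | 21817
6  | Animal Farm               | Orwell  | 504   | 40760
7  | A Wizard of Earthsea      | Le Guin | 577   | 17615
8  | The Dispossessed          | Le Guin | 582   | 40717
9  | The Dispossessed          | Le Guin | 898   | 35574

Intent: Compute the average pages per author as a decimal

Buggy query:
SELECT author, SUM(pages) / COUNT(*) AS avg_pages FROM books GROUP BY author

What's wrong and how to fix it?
Bug: SUM(pages) and COUNT(*) are both integers; the division truncates the fractional part

Fix: Cast one side to REAL so the division keeps the fractional part

Corrected query:
SELECT author, SUM(pages) * 1.0 / COUNT(*) AS avg_pages FROM books GROUP BY author

Result:
author  | avg_pages 
--------+-----------
Asimov  | 114       
Austen  | 242       
Le Guin | 534.75    
Orwell  | 480.333333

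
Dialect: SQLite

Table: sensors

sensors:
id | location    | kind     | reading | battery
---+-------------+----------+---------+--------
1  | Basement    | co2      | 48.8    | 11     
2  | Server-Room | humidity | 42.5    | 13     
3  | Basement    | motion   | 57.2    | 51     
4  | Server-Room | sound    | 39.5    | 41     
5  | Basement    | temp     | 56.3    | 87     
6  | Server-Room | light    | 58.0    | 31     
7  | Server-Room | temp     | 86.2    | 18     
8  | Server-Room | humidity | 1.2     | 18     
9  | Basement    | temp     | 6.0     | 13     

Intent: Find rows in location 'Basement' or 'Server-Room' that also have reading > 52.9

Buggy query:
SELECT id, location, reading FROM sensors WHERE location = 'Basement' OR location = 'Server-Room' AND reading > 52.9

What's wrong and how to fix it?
Bug: AND binds tighter than OR, so this parses as location = 'Basement' OR (location = 'Server-Room' AND reading > 52.9)

Fix: Group the OR with parentheses (or use IN), then AND the threshold

Corrected query:
SELECT id, location, reading FROM sensors WHERE (location = 'Basement' OR location = 'Server-Room') AND reading > 52.9

Result:
id | location    | reading
---+-------------+--------
3  | Basement    | 57.2   
5  | Basement    | 56.3   
6  | Server-Room | 58     
7  | Server-Room | 86.2   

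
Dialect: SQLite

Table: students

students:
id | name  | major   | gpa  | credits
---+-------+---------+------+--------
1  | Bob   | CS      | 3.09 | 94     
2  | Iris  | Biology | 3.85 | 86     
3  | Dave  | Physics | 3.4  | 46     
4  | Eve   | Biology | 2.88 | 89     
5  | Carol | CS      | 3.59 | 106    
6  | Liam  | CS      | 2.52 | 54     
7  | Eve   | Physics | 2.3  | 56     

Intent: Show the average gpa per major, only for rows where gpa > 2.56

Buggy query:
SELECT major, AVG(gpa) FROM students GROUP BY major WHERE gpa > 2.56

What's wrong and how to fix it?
Bug: Row-level WHERE must come before GROUP BY in the clause order

Fix: Move the WHERE clause before GROUP BY

Corrected query:
SELECT major, AVG(gpa) FROM students WHERE gpa > 2.56 GROUP BY major

Result:
major   | AVG(gpa)
--------+---------
Biology | 3.365   
CS      | 3.34    
Physics | 3.4     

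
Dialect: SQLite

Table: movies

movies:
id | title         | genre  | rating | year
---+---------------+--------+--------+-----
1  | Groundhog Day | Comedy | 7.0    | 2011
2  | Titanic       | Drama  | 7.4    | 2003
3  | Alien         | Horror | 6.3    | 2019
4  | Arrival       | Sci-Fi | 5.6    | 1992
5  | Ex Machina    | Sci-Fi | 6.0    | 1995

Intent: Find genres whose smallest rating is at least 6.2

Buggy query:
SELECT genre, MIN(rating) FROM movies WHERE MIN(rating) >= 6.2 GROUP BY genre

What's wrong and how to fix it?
Bug: MIN() in WHERE is a misuse of aggregate

Fix: Replace WHERE with HAVING after the GROUP BY

Corrected query:
SELECT genre, MIN(rating) FROM movies GROUP BY genre HAVING MIN(rating) >= 6.2

Result:
genre  | MIN(rating)
-------+------------
Comedy | 7          
Drama  | 7.4        
Horror | 6.3        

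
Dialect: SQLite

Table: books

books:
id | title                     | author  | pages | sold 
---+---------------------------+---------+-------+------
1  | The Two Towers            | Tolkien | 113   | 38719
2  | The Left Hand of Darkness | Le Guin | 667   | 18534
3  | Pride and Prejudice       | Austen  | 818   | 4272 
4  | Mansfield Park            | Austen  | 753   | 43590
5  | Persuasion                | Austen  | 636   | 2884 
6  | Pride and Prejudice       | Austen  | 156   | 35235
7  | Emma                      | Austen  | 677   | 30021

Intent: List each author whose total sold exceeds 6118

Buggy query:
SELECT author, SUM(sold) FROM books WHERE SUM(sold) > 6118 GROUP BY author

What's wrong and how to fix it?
Bug: SUM(sold) is an aggregate, but WHERE filters rows before aggregation

Fix: Use HAVING (which filters groups after aggregation) instead of WHERE

Corrected query:
SELECT author, SUM(sold) FROM books GROUP BY author HAVING SUM(sold) > 6118

Result:
author  | SUM(sold)
--------+----------
Austen  | 116002   
Le Guin | 18534    
Tolkien | 38719    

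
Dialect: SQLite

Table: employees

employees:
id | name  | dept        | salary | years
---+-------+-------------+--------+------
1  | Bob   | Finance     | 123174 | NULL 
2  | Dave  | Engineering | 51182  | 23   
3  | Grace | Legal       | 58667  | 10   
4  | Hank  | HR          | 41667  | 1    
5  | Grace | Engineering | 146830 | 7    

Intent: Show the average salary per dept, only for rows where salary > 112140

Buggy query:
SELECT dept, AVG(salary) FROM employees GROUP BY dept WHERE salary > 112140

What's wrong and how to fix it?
Bug: WHERE cannot follow GROUP BY

Fix: Move the WHERE clause before GROUP BY

Corrected query:
SELECT dept, AVG(salary) FROM employees WHERE salary > 112140 GROUP BY dept

Result:
dept        | AVG(salary)
------------+------------
Engineering | 146830     
Finance     | 123174     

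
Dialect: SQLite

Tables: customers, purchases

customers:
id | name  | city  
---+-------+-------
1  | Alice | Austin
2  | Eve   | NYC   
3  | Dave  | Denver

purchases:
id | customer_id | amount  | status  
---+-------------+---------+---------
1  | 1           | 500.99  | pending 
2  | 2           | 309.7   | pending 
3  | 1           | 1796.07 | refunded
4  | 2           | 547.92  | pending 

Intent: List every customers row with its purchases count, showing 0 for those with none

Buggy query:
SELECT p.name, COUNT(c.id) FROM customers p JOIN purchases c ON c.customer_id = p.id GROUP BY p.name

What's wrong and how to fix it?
Bug: An inner join excludes parents with zero children

Fix: Use LEFT JOIN so parents without children still appear (COUNT(c.id) gives 0)

Corrected query:
SELECT p.name, COUNT(c.id) FROM customers p LEFT JOIN purchases c ON c.customer_id = p.id GROUP BY p.name

Result:
name  | COUNT(c.id)
------+------------
Alice | 2          
Dave  | 0          
Eve   | 2          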